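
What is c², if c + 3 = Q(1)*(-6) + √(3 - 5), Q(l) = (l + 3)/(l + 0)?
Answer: (27 - I*√2)² ≈ 727.0 - 76.368*I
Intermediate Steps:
Q(l) = (3 + l)/l
c = -27 + I*√2 (c = -3 + (((3 + 1)/1)*(-6) + √(3 - 5)) = -3 + ((1*4)*(-6) + √(-2)) = -3 + (4*(-6) + I*√2) = -3 + (-24 + I*√2) = -27 + I*√2 ≈ -27.0 + 1.4142*I)
c² = (-27 + I*√2)²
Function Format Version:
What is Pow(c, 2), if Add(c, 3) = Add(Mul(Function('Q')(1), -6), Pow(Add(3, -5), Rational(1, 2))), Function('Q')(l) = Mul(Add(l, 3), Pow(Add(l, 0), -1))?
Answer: Pow(Add(27, Mul(-1, I, Pow(2, Rational(1, 2)))), 2) ≈ Add(727.00, Mul(-76.368, I))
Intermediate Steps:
Function('Q')(l) = Mul(Pow(l, -1), Add(3, l)) (Function('Q')(l) = Mul(Add(3, l), Pow(l, -1)) = Mul(Pow(l, -1), Add(3, l)))
c = Add(-27, Mul(I, Pow(2, Rational(1, 2)))) (c = Add(-3, Add(Mul(Mul(Pow(1, -1), Add(3, 1)), -6), Pow(Add(3, -5), Rational(1, 2)))) = Add(-3, Add(Mul(Mul(1, 4), -6), Pow(-2, Rational(1, 2)))) = Add(-3, Add(Mul(4, -6), Mul(I, Pow(2, Rational(1, 2))))) = Add(-3, Add(-24, Mul(I, Pow(2, Rational(1, 2))))) = Add(-27, Mul(I, Pow(2, Rational(1, 2)))) ≈ Add(-27.000, Mul(1.4142, I)))
Pow(c, 2) = Pow(Add(-27, Mul(I, Pow(2, Rational(1, 2)))), 2)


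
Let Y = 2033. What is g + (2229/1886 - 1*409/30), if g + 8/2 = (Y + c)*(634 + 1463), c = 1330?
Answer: 99753291889/14145 ≈ 7.0522e+6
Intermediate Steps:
g = 7052207 (g = -4 + (2033 + 1330)*(634 + 1463) = -4 + 3363*2097 = -4 + 7052211 = 7052207)
g + (2229/1886 - 1*409/30) = 7052207 + (2229/1886 - 1*409/30) = 7052207 + (2229*(1/1886) - 409*1/30) = 7052207 + (2229/1886 - 409/30) = 7052207 - 176126/14145 = 99753291889/14145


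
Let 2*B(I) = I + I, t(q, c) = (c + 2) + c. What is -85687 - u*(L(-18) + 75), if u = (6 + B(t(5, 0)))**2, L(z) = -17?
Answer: -89399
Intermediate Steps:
t(q, c) = 2 + 2*c (t(q, c) = (2 + c) + c = 2 + 2*c)
B(I) = I (B(I) = (I + I)/2 = (2*I)/2 = I)
u = 64 (u = (6 + (2 + 2*0))**2 = (6 + (2 + 0))**2 = (6 + 2)**2 = 8**2 = 64)
-85687 - u*(L(-18) + 75) = -85687 - 64*(-17 + 75) = -85687 - 64*58 = -85687 - 1*3712 = -85687 - 3712 = -89399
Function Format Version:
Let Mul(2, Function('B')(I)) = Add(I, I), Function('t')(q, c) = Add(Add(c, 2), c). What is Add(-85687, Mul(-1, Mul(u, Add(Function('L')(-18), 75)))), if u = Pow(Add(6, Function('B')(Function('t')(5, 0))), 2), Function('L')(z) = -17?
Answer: -89399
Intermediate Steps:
Function('t')(q, c) = Add(2, Mul(2, c)) (Function('t')(q, c) = Add(Add(2, c), c) = Add(2, Mul(2, c)))
Function('B')(I) = I (Function('B')(I) = Mul(Rational(1, 2), Add(I, I)) = Mul(Rational(1, 2), Mul(2, I)) = I)
u = 64 (u = Pow(Add(6, Add(2, Mul(2, 0))), 2) = Pow(Add(6, Add(2, 0)), 2) = Pow(Add(6, 2), 2) = Pow(8, 2) = 64)
Add(-85687, Mul(-1, Mul(u, Add(Function('L')(-18), 75)))) = Add(-85687, Mul(-1, Mul(64, Add(-17, 75)))) = Add(-85687, Mul(-1, Mul(64, 58))) = Add(-85687, Mul(-1, 3712)) = Add(-85687, -3712) = -89399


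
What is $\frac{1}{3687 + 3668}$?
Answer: $\frac{1}{7355} \approx 0.00013596$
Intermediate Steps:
$\frac{1}{3687 + 3668} = \frac{1}{7355}$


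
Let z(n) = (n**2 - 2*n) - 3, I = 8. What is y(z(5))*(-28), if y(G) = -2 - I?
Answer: 280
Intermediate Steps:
z(n) = -3 + n**2 - 2*n
y(G) = -10 (y(G) = -2 - 1*8 = -2 - 8 = -10)
y(z(5))*(-28) = -10*(-28) = 280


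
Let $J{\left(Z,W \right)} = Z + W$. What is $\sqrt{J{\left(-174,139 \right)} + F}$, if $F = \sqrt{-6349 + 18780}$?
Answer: $\sqrt{-35 + \sqrt{12431}} \approx 8.7461$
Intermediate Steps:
$F = \sqrt{12431} \approx 111.49$
$J{\left(Z,W \right)} = W + Z$
$\sqrt{J{\left(-174,139 \right)} + F} = \sqrt{\left(139 - 174\right) + \sqrt{12431}} = \sqrt{-35 + \sqrt{12431}}$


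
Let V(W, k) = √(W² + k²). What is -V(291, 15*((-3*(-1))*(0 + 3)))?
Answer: -3*√11434 ≈ -320.79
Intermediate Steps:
-V(291, 15*((-3*(-1))*(0 + 3))) = -√(291² + (15*((-3*(-1))*(0 + 3)))²) = -√(84681 + (15*(3*3))²) = -√(84681 + (15*9)²) = -√(84681 + 135²) = -√(84681 + 18225) = -√102906 = -3*√11434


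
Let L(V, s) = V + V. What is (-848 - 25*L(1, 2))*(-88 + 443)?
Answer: -318790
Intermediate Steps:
L(V, s) = 2*V
(-848 - 25*L(1, 2))*(-88 + 443) = (-848 - 50)*(-88 + 443) = (-848 - 25*2)*355 = (-848 - 50)*355 = -898*355 = -318790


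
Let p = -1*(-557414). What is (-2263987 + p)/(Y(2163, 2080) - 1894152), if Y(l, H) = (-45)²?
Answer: 1706573/1892127 ≈ 0.90193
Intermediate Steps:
Y(l, H) = 2025
p = 557414
(-2263987 + p)/(Y(2163, 2080) - 1894152) = (-2263987 + 557414)/(2025 - 1894152) = -1706573/(-1892127) = -1706573*(-1/1892127) = 1706573/1892127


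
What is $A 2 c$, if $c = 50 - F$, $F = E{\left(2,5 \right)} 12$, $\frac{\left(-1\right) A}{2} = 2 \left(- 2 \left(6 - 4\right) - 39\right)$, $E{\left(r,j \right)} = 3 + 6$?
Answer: $-19952$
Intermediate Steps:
$E{\left(r,j \right)} = 9$
$A = 172$ ($A = - 2 \cdot 2 \left(- 2 \left(6 - 4\right) - 39\right) = - 2 \cdot 2 \left(\left(-2\right) 2 - 39\right) = - 2 \cdot 2 \left(-4 - 39\right) = - 2 \cdot 2 \left(-43\right) = \left(-2\right) \left(-86\right) = 172$)
$F = 108$ ($F = 9 \cdot 12 = 108$)
$c = -58$ ($c = 50 - 108 = -58$)
$A 2 c = 172 \cdot 2 \left(-58\right) = 344 \left(-58\right) = -19952$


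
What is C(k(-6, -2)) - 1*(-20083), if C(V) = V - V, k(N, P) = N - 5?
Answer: 20083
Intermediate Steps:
k(N, P) = -5 + N
C(V) = 0
C(k(-6, -2)) - 1*(-20083) = 0 - 1*(-20083) = 0 + 20083 = 20083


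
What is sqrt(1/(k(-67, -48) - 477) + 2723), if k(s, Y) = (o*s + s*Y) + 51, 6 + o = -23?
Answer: 2*sqrt(15249678670)/4733 ≈ 52.182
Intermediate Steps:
o = -29 (o = -6 - 23 = -29)
k(s, Y) = 51 - 29*s + Y*s (k(s, Y) = (-29*s + s*Y) + 51 = (-29*s + Y*s) + 51 = 51 - 29*s + Y*s)
sqrt(1/(k(-67, -48) - 477) + 2723) = sqrt(1/((51 - 29*(-67) - 48*(-67)) - 477) + 2723) = sqrt(1/((51 + 1943 + 3216) - 477) + 2723) = sqrt(1/(5210 - 477) + 2723) = sqrt(1/4733 + 2723) = sqrt(12887960/4733) = 2*sqrt(15249678670)/4733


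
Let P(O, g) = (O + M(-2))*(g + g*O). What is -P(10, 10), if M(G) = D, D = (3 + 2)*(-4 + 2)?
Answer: 0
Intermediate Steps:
D = -10 (D = 5*(-2) = -10)
M(G) = -10
P(O, g) = (-10 + O)*(g + O*g) (P(O, g) = (O - 10)*(g + g*O) = (-10 + O)*(g + O*g))
-P(10, 10) = -10*(-10 + 10² - 9*10) = -10*(-10 + 100 - 90) = -10*0 = -1*0 = 0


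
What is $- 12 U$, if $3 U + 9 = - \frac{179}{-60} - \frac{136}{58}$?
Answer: $\frac{14549}{435} \approx 33.446$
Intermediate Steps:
$U = - \frac{14549}{5220}$ ($U = -3 + \frac{- \frac{179}{-60} - \frac{136}{58}}{3} = -3 + \frac{\left(-179\right) \left(- \frac{1}{60}\right) - \frac{68}{29}}{3} = -3 + \frac{\frac{179}{60} - \frac{68}{29}}{3} = -3 + \frac{1}{3} \cdot \frac{1111}{1740} = -3 + \frac{1111}{5220} = - \frac{14549}{5220} \approx -2.7872$)
$- 12 U = \left(-12\right) \left(- \frac{14549}{5220}\right) = \frac{14549}{435}$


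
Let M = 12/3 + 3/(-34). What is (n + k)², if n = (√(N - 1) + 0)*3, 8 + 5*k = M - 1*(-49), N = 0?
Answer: 2071629/28900 + 4581*I/85 ≈ 71.683 + 53.894*I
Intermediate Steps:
M = 133/34 (M = 12*(⅓) + 3*(-1/34) = 4 - 3/34 = 133/34 ≈ 3.9118)
k = 1527/170 (k = -8/5 + (133/34 - 1*(-49))/5 = -8/5 + (133/34 + 49)/5 = -8/5 + (⅕)*(1799/34) = -8/5 + 1799/170 = 1527/170 ≈ 8.9823)
n = 3*I (n = (√(0 - 1) + 0)*3 = (√(-1) + 0)*3 = (I + 0)*3 = I*3 = 3*I ≈ 3.0*I)
(n + k)² = (3*I + 1527/170)² = (1527/170 + 3*I)²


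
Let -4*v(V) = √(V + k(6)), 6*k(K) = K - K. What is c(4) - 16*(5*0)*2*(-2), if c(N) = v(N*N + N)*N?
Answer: -2*√5 ≈ -4.4721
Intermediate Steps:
k(K) = 0 (k(K) = (K - K)/6 = (⅙)*0 = 0)
v(V) = -√V/4 (v(V) = -√(V + 0)/4 = -√V/4)
c(N) = -N*√(N + N²)/4 (c(N) = (-√(N*N + N)/4)*N = (-√(N² + N)/4)*N = (-√(N + N²)/4)*N = -N*√(N + N²)/4)
c(4) - 16*(5*0)*2*(-2) = -¼*4*√(4*(1 + 4)) - 16*(5*0)*2*(-2) = -¼*4*√(4*5) - 16*0*2*(-2) = -¼*4*√20 - 0*(-2) = -¼*4*2*√5 - 16*0 = -2*√5 + 0 = -2*√5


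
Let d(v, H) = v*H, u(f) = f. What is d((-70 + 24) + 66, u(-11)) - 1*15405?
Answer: -15625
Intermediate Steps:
d(v, H) = H*v
d((-70 + 24) + 66, u(-11)) - 1*15405 = -11*((-70 + 24) + 66) - 1*15405 = -11*(-46 + 66) - 15405 = -11*20 - 15405 = -220 - 15405 = -15625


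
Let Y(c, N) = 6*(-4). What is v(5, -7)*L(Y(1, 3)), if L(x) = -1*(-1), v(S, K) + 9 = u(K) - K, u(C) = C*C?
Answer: 47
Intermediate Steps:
u(C) = C²
Y(c, N) = -24
v(S, K) = -9 + K² - K (v(S, K) = -9 + (K² - K) = -9 + K² - K)
L(x) = 1
v(5, -7)*L(Y(1, 3)) = (-9 + (-7)² - 1*(-7))*1 = (-9 + 49 + 7)*1 = 47*1 = 47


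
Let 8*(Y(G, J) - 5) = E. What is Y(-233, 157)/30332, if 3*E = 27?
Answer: 49/242656 ≈ 0.00020193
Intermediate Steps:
E = 9 (E = (1/3)*27 = 9)
Y(G, J) = 49/8 (Y(G, J) = 5 + (1/8)*9 = 5 + 9/8 = 49/8)
Y(-233, 157)/30332 = (49/8)/30332 = (49/8)*(1/30332) = 49/242656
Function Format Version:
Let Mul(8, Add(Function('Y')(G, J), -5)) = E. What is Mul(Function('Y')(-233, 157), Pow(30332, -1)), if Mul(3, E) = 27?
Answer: Rational(49, 242656) ≈ 0.00020193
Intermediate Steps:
E = 9 (E = Mul(Rational(1, 3), 27) = 9)
Function('Y')(G, J) = Rational(49, 8) (Function('Y')(G, J) = Add(5, Mul(Rational(1, 8), 9)) = Add(5, Rational(9, 8)) = Rational(49, 8))
Mul(Function('Y')(-233, 157), Pow(30332, -1)) = Mul(Rational(49, 8), Pow(30332, -1)) = Mul(Rational(49, 8), Rational(1, 30332)) = Rational(49, 242656)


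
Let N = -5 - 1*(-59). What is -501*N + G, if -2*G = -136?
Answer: -26986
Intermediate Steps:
G = 68 (G = -½*(-136) = 68)
N = 54 (N = -5 + 59 = 54)
-501*N + G = -501*54 + 68 = -27054 + 68 = -26986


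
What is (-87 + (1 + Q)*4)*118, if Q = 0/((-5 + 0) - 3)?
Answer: -9794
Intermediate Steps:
Q = 0 (Q = 0/(-5 - 3) = 0/(-8) = 0*(-⅛) = 0)
(-87 + (1 + Q)*4)*118 = (-87 + (1 + 0)*4)*118 = (-87 + 1*4)*118 = (-87 + 4)*118 = -83*118 = -9794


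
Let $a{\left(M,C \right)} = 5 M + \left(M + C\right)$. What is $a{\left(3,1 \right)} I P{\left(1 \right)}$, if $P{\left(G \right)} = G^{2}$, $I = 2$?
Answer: $38$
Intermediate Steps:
$a{\left(M,C \right)} = C + 6 M$ ($a{\left(M,C \right)} = 5 M + \left(C + M\right) = C + 6 M$)
$a{\left(3,1 \right)} I P{\left(1 \right)} = \left(1 + 6 \cdot 3\right) 2 \cdot 1^{2} = \left(1 + 18\right) 2 \cdot 1 = 19 \cdot 2 \cdot 1 = 38 \cdot 1 = 38$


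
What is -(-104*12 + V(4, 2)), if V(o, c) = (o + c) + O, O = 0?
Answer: 1242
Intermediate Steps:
V(o, c) = c + o (V(o, c) = (o + c) + 0 = (c + o) + 0 = c + o)
-(-104*12 + V(4, 2)) = -(-104*12 + (2 + 4)) = -(-1248 + 6) = -1*(-1242) = 1242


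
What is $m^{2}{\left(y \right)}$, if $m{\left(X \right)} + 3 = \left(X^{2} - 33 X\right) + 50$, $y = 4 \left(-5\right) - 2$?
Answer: $1580049$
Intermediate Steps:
$y = -22$ ($y = -20 - 2 = -22$)
$m{\left(X \right)} = 47 + X^{2} - 33 X$ ($m{\left(X \right)} = -3 + \left(\left(X^{2} - 33 X\right) + 50\right) = -3 + \left(50 + X^{2} - 33 X\right) = 47 + X^{2} - 33 X$)
$m^{2}{\left(y \right)} = \left(47 + \left(-22\right)^{2} - -726\right)^{2} = \left(47 + 484 + 726\right)^{2} = 1257^{2} = 1580049$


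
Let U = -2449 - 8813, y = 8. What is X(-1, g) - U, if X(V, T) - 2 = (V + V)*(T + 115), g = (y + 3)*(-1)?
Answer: 11056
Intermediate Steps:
g = -11 (g = (8 + 3)*(-1) = 11*(-1) = -11)
X(V, T) = 2 + 2*V*(115 + T) (X(V, T) = 2 + (V + V)*(T + 115) = 2 + (2*V)*(115 + T) = 2 + 2*V*(115 + T))
U = -11262
X(-1, g) - U = (2 + 230*(-1) + 2*(-11)*(-1)) - 1*(-11262) = (2 - 230 + 22) + 11262 = -206 + 11262 = 11056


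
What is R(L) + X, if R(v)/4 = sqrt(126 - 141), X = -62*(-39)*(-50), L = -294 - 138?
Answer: -120900 + 4*I*sqrt(15) ≈ -1.209e+5 + 15.492*I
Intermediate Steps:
L = -432
X = -120900 (X = 2418*(-50) = -120900)
R(v) = 4*I*sqrt(15) (R(v) = 4*sqrt(126 - 141) = 4*sqrt(-15) = 4*(I*sqrt(15)) = 4*I*sqrt(15))
R(L) + X = 4*I*sqrt(15) - 120900 = -120900 + 4*I*sqrt(15)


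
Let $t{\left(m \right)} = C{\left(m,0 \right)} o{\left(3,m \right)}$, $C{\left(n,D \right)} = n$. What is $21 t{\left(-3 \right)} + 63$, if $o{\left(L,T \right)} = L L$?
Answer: $-504$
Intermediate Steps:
$o{\left(L,T \right)} = L^{2}$
$t{\left(m \right)} = 9 m$ ($t{\left(m \right)} = m 3^{2} = m 9 = 9 m$)
$21 t{\left(-3 \right)} + 63 = 21 \cdot 9 \left(-3\right) + 63 = 21 \left(-27\right) + 63 = -567 + 63 = -504$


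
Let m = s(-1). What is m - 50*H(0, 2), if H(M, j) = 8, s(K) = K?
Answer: -401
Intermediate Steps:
m = -1
m - 50*H(0, 2) = -1 - 50*8 = -1 - 400 = -401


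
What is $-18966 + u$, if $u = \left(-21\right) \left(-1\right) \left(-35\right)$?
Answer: $-19701$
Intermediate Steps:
$u = -735$ ($u = 21 \left(-35\right) = -735$)
$-18966 + u = -18966 - 735 = -19701$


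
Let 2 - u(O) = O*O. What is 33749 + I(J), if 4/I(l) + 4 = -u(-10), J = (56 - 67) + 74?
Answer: 1586205/47 ≈ 33749.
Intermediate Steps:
u(O) = 2 - O**2 (u(O) = 2 - O*O = 2 - O**2)
J = 63 (J = -11 + 74 = 63)
I(l) = 2/47 (I(l) = 4/(-4 - (2 - 1*(-10)**2)) = 4/(-4 - (2 - 1*100)) = 4/(-4 - (2 - 100)) = 4/(-4 - 1*(-98)) = 4/(-4 + 98) = 4/94 = 4*(1/94) = 2/47)
33749 + I(J) = 33749 + 2/47 = 1586205/47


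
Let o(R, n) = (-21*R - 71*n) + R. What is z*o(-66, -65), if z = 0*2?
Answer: 0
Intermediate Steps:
o(R, n) = -71*n - 20*R (o(R, n) = (-71*n - 21*R) + R = -71*n - 20*R)
z = 0
z*o(-66, -65) = 0*(-71*(-65) - 20*(-66)) = 0*(4615 + 1320) = 0*5935 = 0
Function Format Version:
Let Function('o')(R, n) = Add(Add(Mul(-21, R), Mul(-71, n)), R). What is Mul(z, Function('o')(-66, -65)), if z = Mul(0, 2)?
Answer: 0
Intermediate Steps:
Function('o')(R, n) = Add(Mul(-71, n), Mul(-20, R)) (Function('o')(R, n) = Add(Add(Mul(-71, n), Mul(-21, R)), R) = Add(Mul(-71, n), Mul(-20, R)))
z = 0
Mul(z, Function('o')(-66, -65)) = Mul(0, Add(Mul(-71, -65), Mul(-20, -66))) = Mul(0, Add(4615, 1320)) = Mul(0, 5935) = 0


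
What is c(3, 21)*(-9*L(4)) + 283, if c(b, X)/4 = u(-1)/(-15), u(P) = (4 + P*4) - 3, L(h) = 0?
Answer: 283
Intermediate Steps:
u(P) = 1 + 4*P (u(P) = (4 + 4*P) - 3 = 1 + 4*P)
c(b, X) = 4/5 (c(b, X) = 4*((1 + 4*(-1))/(-15)) = 4*((1 - 4)*(-1/15)) = 4*(-3*(-1/15)) = 4*(1/5) = 4/5)
c(3, 21)*(-9*L(4)) + 283 = 4*(-9*0)/5 + 283 = (4/5)*0 + 283 = 0 + 283 = 283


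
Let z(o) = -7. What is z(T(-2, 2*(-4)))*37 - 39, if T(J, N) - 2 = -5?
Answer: -298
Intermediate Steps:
T(J, N) = -3 (T(J, N) = 2 - 5 = -3)
z(T(-2, 2*(-4)))*37 - 39 = -7*37 - 39 = -259 - 39 = -298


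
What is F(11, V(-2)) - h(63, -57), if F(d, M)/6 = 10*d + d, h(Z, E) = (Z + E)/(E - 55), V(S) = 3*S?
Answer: 40659/56 ≈ 726.05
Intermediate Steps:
h(Z, E) = (E + Z)/(-55 + E)
F(d, M) = 66*d (F(d, M) = 6*(10*d + d) = 6*(11*d) = 66*d)
F(11, V(-2)) - h(63, -57) = 66*11 - (-57 + 63)/(-55 - 57) = 726 - 6/(-112) = 726 - (-1)*6/112 = 726 - 1*(-3/56) = 726 + 3/56 = 40659/56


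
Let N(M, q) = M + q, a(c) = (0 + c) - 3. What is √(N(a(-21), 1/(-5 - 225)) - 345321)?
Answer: I*√18268750730/230 ≈ 587.66*I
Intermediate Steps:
a(c) = -3 + c (a(c) = c - 3 = -3 + c)
√(N(a(-21), 1/(-5 - 225)) - 345321) = √(((-3 - 21) + 1/(-5 - 225)) - 345321) = √((-24 + 1/(-230)) - 345321) = √((-24 - 1/230) - 345321) = √(-5521/230 - 345321) = √(-79429351/230) = I*√18268750730/230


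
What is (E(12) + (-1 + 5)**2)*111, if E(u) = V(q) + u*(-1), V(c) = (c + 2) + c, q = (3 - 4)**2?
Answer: 888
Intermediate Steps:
q = 1 (q = (-1)**2 = 1)
V(c) = 2 + 2*c (V(c) = (2 + c) + c = 2 + 2*c)
E(u) = 4 - u (E(u) = (2 + 2*1) + u*(-1) = (2 + 2) - u = 4 - u)
(E(12) + (-1 + 5)**2)*111 = ((4 - 1*12) + (-1 + 5)**2)*111 = ((4 - 12) + 4**2)*111 = (-8 + 16)*111 = 8*111 = 888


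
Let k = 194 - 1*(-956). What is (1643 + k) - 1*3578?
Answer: -785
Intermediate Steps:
k = 1150 (k = 194 + 956 = 1150)
(1643 + k) - 1*3578 = (1643 + 1150) - 1*3578 = 2793 - 3578 = -785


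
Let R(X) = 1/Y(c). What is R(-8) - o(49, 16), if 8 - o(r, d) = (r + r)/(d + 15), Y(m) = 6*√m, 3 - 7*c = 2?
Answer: -150/31 + √7/6 ≈ -4.3978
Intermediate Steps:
c = ⅐ (c = 3/7 - ⅐*2 = 3/7 - 2/7 = ⅐ ≈ 0.14286)
o(r, d) = 8 - 2*r/(15 + d) (o(r, d) = 8 - (r + r)/(d + 15) = 8 - 2*r/(15 + d))
R(X) = √7/6 (R(X) = 1/(6*√(⅐)) = 1/(6*(√7/7)) = 1/(6*√7/7) = √7/6)
R(-8) - o(49, 16) = √7/6 - 2*(60 - 1*49 + 4*16)/(15 + 16) = √7/6 - 2*(60 - 49 + 64)/31 = √7/6 - 2*75/31 = √7/6 - 1*150/31 = √7/6 - 150/31 = -150/31 + √7/6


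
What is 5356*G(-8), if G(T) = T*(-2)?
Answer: 85696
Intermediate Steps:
G(T) = -2*T
5356*G(-8) = 5356*(-2*(-8)) = 5356*16 = 85696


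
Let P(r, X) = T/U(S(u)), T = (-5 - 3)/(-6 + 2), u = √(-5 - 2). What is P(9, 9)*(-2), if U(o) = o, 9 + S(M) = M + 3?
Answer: 24/43 + 4*I*√7/43 ≈ 0.55814 + 0.24612*I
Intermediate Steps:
u = I*√7 (u = √(-7) = I*√7 ≈ 2.6458*I)
S(M) = -6 + M (S(M) = -9 + (M + 3) = -9 + (3 + M) = -6 + M)
T = 2 (T = -8/(-4) = -8*(-¼) = 2)
P(r, X) = 2/(-6 + I*√7)
P(9, 9)*(-2) = (-12/43 - 2*I*√7/43)*(-2) = 24/43 + 4*I*√7/43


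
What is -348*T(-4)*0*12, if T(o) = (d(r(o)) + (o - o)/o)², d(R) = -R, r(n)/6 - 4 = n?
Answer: 0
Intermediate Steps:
r(n) = 24 + 6*n
T(o) = (-24 - 6*o)² (T(o) = (-(24 + 6*o) + (o - o)/o)² = ((-24 - 6*o) + 0/o)² = ((-24 - 6*o) + 0)² = (-24 - 6*o)²)
-348*T(-4)*0*12 = -348*36*(4 - 4)²*0*12 = -348*36*0²*0 = -348*36*0*0 = -0*0 = -348*0 = 0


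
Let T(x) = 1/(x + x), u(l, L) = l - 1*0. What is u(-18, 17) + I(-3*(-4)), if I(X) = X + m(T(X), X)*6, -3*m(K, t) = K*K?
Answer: -1729/288 ≈ -6.0035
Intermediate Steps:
u(l, L) = l (u(l, L) = l + 0 = l)
T(x) = 1/(2*x)
m(K, t) = -K²/3 (m(K, t) = -K*K/3 = -K²/3)
I(X) = X - 1/(2*X²) (I(X) = X - 1/(4*X²)/3*6 = X - 1/(12*X²)*6 = X - 1/(2*X²))
u(-18, 17) + I(-3*(-4)) = -18 + (-3*(-4) - 1/(2*(-3*(-4))²)) = -18 + (12 - ½/12²) = -18 + (12 - ½*1/144) = -18 + (12 - 1/288) = -18 + 3455/288 = -1729/288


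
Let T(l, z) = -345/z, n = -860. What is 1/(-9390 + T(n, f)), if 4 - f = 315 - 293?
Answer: -6/56225 ≈ -0.00010671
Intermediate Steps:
f = -18 (f = 4 - (315 - 293) = 4 - 1*22 = 4 - 22 = -18)
1/(-9390 + T(n, f)) = 1/(-9390 - 345/(-18)) = 1/(-9390 - 345*(-1/18)) = 1/(-9390 + 115/6) = 1/(-56225/6) = -6/56225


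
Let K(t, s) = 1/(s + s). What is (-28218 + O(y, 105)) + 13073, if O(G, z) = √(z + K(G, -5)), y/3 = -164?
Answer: -15145 + √10490/10 ≈ -15135.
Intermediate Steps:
y = -492 (y = 3*(-164) = -492)
K(t, s) = 1/(2*s)
O(G, z) = √(-⅒ + z) (O(G, z) = √(z + (½)/(-5)) = √(z + (½)*(-⅕)) = √(z - ⅒) = √(-⅒ + z))
(-28218 + O(y, 105)) + 13073 = (-28218 + √(-10 + 100*105)/10) + 13073 = (-28218 + √(-10 + 10500)/10) + 13073 = (-28218 + √10490/10) + 13073 = -15145 + √10490/10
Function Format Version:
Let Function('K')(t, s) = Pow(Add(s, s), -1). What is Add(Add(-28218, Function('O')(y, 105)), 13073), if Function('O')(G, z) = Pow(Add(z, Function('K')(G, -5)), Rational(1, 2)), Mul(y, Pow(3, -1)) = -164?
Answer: Add(-15145, Mul(Rational(1, 10), Pow(10490, Rational(1, 2)))) ≈ -15135.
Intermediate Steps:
y = -492 (y = Mul(3, -164) = -492)
Function('K')(t, s) = Mul(Rational(1, 2), Pow(s, -1)) (Function('K')(t, s) = Pow(Mul(2, s), -1) = Mul(Rational(1, 2), Pow(s, -1)))
Function('O')(G, z) = Pow(Add(Rational(-1, 10), z), Rational(1, 2)) (Function('O')(G, z) = Pow(Add(z, Mul(Rational(1, 2), Pow(-5, -1))), Rational(1, 2)) = Pow(Add(z, Mul(Rational(1, 2), Rational(-1, 5))), Rational(1, 2)) = Pow(Add(z, Rational(-1, 10)), Rational(1, 2)) = Pow(Add(Rational(-1, 10), z), Rational(1, 2)))
Add(Add(-28218, Function('O')(y, 105)), 13073) = Add(Add(-28218, Mul(Rational(1, 10), Pow(Add(-10, Mul(100, 105)), Rational(1, 2)))), 13073) = Add(Add(-28218, Mul(Rational(1, 10), Pow(Add(-10, 10500), Rational(1, 2)))), 13073) = Add(Add(-28218, Mul(Rational(1, 10), Pow(10490, Rational(1, 2)))), 13073) = Add(-15145, Mul(Rational(1, 10), Pow(10490, Rational(1, 2))))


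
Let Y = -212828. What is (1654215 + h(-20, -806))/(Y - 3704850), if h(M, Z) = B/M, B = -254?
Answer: -16542277/39176780 ≈ -0.42225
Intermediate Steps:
h(M, Z) = -254/M
(1654215 + h(-20, -806))/(Y - 3704850) = (1654215 - 254/(-20))/(-212828 - 3704850) = (1654215 - 254*(-1/20))/(-3917678) = (1654215 + 127/10)*(-1/3917678) = (16542277/10)*(-1/3917678) = -16542277/39176780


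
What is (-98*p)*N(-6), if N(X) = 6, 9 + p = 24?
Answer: -8820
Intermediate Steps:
p = 15 (p = -9 + 24 = 15)
(-98*p)*N(-6) = -98*15*6 = -1470*6 = -8820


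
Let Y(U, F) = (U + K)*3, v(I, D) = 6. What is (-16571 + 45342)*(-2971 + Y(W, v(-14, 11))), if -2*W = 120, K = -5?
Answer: -91088986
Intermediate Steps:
W = -60 (W = -½*120 = -60)
Y(U, F) = -15 + 3*U (Y(U, F) = (U - 5)*3 = (-5 + U)*3 = -15 + 3*U)
(-16571 + 45342)*(-2971 + Y(W, v(-14, 11))) = (-16571 + 45342)*(-2971 + (-15 + 3*(-60))) = 28771*(-2971 + (-15 - 180)) = 28771*(-2971 - 195) = 28771*(-3166) = -91088986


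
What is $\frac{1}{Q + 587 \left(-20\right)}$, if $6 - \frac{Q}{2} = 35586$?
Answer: $- \frac{1}{82900} \approx -1.2063 \cdot 10^{-5}$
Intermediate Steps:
$Q = -71160$ ($Q = 12 - 71172 = -71160$)
$\frac{1}{Q + 587 \left(-20\right)} = \frac{1}{-71160 + 587 \left(-20\right)} = \frac{1}{-71160 - 11740} = \frac{1}{-82900} = - \frac{1}{82900}$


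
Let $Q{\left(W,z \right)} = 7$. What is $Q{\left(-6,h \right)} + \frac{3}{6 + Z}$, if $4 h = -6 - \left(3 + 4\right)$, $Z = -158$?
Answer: $\frac{1061}{152} \approx 6.9803$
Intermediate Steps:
$h = - \frac{13}{4}$ ($h = \frac{-6 - \left(3 + 4\right)}{4} = \frac{-6 - 7}{4} = \frac{1}{4} \left(-13\right) = - \frac{13}{4} \approx -3.25$)
$Q{\left(-6,h \right)} + \frac{3}{6 + Z} = 7 + \frac{3}{6 - 158} = 7 + \frac{3}{-152} = 7 + 3 \left(- \frac{1}{152}\right) = 7 - \frac{3}{152} = \frac{1061}{152}$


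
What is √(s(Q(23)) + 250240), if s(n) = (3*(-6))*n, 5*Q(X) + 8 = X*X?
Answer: √6209110/5 ≈ 498.36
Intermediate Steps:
Q(X) = -8/5 + X²/5 (Q(X) = -8/5 + (X*X)/5 = -8/5 + X²/5)
s(n) = -18*n
√(s(Q(23)) + 250240) = √(-18*(-8/5 + (⅕)*23²) + 250240) = √(-18*(-8/5 + (⅕)*529) + 250240) = √(-18*(-8/5 + 529/5) + 250240) = √(-18*521/5 + 250240) = √(-9378/5 + 250240) = √(1241822/5) = √6209110/5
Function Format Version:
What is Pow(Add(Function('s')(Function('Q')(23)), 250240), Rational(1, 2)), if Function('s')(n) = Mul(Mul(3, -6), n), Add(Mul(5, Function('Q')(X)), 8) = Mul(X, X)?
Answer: Mul(Rational(1, 5), Pow(6209110, Rational(1, 2))) ≈ 498.36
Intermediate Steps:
Function('Q')(X) = Add(Rational(-8, 5), Mul(Rational(1, 5), Pow(X, 2))) (Function('Q')(X) = Add(Rational(-8, 5), Mul(Rational(1, 5), Mul(X, X))) = Add(Rational(-8, 5), Mul(Rational(1, 5), Pow(X, 2))))
Function('s')(n) = Mul(-18, n)
Pow(Add(Function('s')(Function('Q')(23)), 250240), Rational(1, 2)) = Pow(Add(Mul(-18, Add(Rational(-8, 5), Mul(Rational(1, 5), Pow(23, 2)))), 250240), Rational(1, 2)) = Pow(Add(Mul(-18, Add(Rational(-8, 5), Mul(Rational(1, 5), 529))), 250240), Rational(1, 2)) = Pow(Add(Mul(-18, Add(Rational(-8, 5), Rational(529, 5))), 250240), Rational(1, 2)) = Pow(Add(Mul(-18, Rational(521, 5)), 250240), Rational(1, 2)) = Pow(Add(Rational(-9378, 5), 250240), Rational(1, 2)) = Pow(Rational(1241822, 5), Rational(1, 2)) = Mul(Rational(1, 5), Pow(6209110, Rational(1, 2)))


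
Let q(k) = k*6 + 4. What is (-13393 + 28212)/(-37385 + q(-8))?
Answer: -2117/5347 ≈ -0.39592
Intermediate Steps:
q(k) = 4 + 6*k (q(k) = 6*k + 4 = 4 + 6*k)
(-13393 + 28212)/(-37385 + q(-8)) = (-13393 + 28212)/(-37385 + (4 + 6*(-8))) = 14819/(-37385 + (4 - 48)) = 14819/(-37385 - 44) = 14819/(-37429) = 14819*(-1/37429) = -2117/5347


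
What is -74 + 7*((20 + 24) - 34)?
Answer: -4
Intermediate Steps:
-74 + 7*((20 + 24) - 34) = -74 + 7*(44 - 34) = -74 + 7*10 = -74 + 70 = -4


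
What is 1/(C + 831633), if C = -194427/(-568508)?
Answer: 568508/472790207991 ≈ 1.2025e-6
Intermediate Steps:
C = 194427/568508 (C = -194427*(-1/568508) = 194427/568508 ≈ 0.34200)
1/(C + 831633) = 1/(194427/568508 + 831633) = 1/(472790207991/568508) = 568508/472790207991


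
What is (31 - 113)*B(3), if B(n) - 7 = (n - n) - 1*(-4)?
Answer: -902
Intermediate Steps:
B(n) = 11 (B(n) = 7 + ((n - n) - 1*(-4)) = 7 + (0 + 4) = 7 + 4 = 11)
(31 - 113)*B(3) = (31 - 113)*11 = -82*11 = -902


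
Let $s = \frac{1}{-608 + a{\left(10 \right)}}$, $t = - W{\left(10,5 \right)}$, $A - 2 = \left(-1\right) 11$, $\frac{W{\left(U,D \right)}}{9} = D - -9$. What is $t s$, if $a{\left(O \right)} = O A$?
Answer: $\frac{63}{349} \approx 0.18052$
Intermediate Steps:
$W{\left(U,D \right)} = 81 + 9 D$ ($W{\left(U,D \right)} = 9 \left(D - -9\right) = 9 \left(D + 9\right) = 9 \left(9 + D\right) = 81 + 9 D$)
$A = -9$ ($A = 2 - 11 = -9$)
$t = -126$ ($t = - (81 + 9 \cdot 5) = - (81 + 45) = \left(-1\right) 126 = -126$)
$a{\left(O \right)} = - 9 O$ ($a{\left(O \right)} = O \left(-9\right) = - 9 O$)
$s = - \frac{1}{698}$ ($s = \frac{1}{-608 - 90} = \frac{1}{-698} = - \frac{1}{698} \approx -0.0014327$)
$t s = \left(-126\right) \left(- \frac{1}{698}\right) = \frac{63}{349}$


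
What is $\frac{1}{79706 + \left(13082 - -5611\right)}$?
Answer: $\frac{1}{98399} \approx 1.0163 \cdot 10^{-5}$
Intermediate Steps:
$\frac{1}{79706 + \left(13082 - -5611\right)} = \frac{1}{79706 + \left(13082 + 5611\right)} = \frac{1}{79706 + 18693} = \frac{1}{98399}$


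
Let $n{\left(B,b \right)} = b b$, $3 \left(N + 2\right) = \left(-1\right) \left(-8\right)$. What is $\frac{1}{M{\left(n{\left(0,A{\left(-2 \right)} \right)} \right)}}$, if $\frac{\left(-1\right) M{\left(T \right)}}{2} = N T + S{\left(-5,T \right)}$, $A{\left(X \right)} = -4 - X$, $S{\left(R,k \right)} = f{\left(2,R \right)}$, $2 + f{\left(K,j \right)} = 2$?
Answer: $- \frac{3}{16} \approx -0.1875$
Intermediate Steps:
$N = \frac{2}{3}$ ($N = -2 + \frac{\left(-1\right) \left(-8\right)}{3} = -2 + \frac{1}{3} \cdot 8 = -2 + \frac{8}{3} = \frac{2}{3} \approx 0.66667$)
$f{\left(K,j \right)} = 0$ ($f{\left(K,j \right)} = -2 + 2 = 0$)
$S{\left(R,k \right)} = 0$
$n{\left(B,b \right)} = b^{2}$
$M{\left(T \right)} = - \frac{4 T}{3}$ ($M{\left(T \right)} = - 2 \left(\frac{2 T}{3} + 0\right) = - 2 \frac{2 T}{3} = - \frac{4 T}{3}$)
$\frac{1}{M{\left(n{\left(0,A{\left(-2 \right)} \right)} \right)}} = \frac{1}{\left(- \frac{4}{3}\right) \left(-4 - -2\right)^{2}} = \frac{1}{\left(- \frac{4}{3}\right) \left(-4 + 2\right)^{2}} = \frac{1}{\left(- \frac{4}{3}\right) \left(-2\right)^{2}} = \frac{1}{\left(- \frac{4}{3}\right) 4} = \frac{1}{- \frac{16}{3}} = - \frac{3}{16}$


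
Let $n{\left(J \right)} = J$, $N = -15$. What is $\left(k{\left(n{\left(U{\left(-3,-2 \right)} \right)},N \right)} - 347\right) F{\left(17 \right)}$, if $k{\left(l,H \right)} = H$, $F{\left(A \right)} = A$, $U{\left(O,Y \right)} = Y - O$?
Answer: $-6154$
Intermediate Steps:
$\left(k{\left(n{\left(U{\left(-3,-2 \right)} \right)},N \right)} - 347\right) F{\left(17 \right)} = \left(-15 - 347\right) 17 = \left(-362\right) 17 = -6154$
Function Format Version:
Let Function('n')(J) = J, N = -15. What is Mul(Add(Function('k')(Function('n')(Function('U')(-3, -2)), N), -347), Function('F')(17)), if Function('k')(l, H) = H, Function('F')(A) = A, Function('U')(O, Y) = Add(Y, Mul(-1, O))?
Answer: -6154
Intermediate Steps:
Mul(Add(Function('k')(Function('n')(Function('U')(-3, -2)), N), -347), Function('F')(17)) = Mul(Add(-15, -347), 17) = Mul(-362, 17) = -6154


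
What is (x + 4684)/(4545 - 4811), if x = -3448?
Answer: -618/133 ≈ -4.6466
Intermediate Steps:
(x + 4684)/(4545 - 4811) = (-3448 + 4684)/(4545 - 4811) = 1236/(-266) = 1236*(-1/266) = -618/133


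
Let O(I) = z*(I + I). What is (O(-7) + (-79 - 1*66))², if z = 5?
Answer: 46225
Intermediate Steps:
O(I) = 10*I (O(I) = 5*(I + I) = 5*(2*I) = 10*I)
(O(-7) + (-79 - 1*66))² = (10*(-7) + (-79 - 1*66))² = (-70 + (-79 - 66))² = (-70 - 145)² = (-215)² = 46225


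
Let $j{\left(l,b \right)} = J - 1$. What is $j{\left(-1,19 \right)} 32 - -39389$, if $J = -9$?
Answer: $39069$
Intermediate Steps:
$j{\left(l,b \right)} = -10$ ($j{\left(l,b \right)} = -9 - 1 = -10$)
$j{\left(-1,19 \right)} 32 - -39389 = \left(-10\right) 32 - -39389 = -320 + 39389 = 39069$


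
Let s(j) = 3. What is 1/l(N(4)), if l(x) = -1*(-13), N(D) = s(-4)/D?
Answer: 1/13 ≈ 0.076923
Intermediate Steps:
N(D) = 3/D
l(x) = 13
1/l(N(4)) = 1/13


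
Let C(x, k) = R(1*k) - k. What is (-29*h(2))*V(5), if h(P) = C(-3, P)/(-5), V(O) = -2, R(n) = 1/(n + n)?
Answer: 203/10 ≈ 20.300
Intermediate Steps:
R(n) = 1/(2*n)
C(x, k) = 1/(2*k) - k (C(x, k) = 1/(2*((1*k))) - k = 1/(2*k) - k)
h(P) = -1/(10*P) + P/5 (h(P) = (1/(2*P) - P)/(-5) = (1/(2*P) - P)*(-1/5) = -1/(10*P) + P/5)
(-29*h(2))*V(5) = -29*(-1/10/2 + (1/5)*2)*(-2) = -29*(-1/10*1/2 + 2/5)*(-2) = -29*(-1/20 + 2/5)*(-2) = -29*7/20*(-2) = -203/20*(-2) = 203/10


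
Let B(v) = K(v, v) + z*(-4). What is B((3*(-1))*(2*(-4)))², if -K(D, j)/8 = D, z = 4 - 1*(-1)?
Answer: 44944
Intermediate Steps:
z = 5 (z = 4 + 1 = 5)
K(D, j) = -8*D
B(v) = -20 - 8*v (B(v) = -8*v + 5*(-4) = -8*v - 20 = -20 - 8*v)
B((3*(-1))*(2*(-4)))² = (-20 - 8*3*(-1)*2*(-4))² = (-20 - (-24)*(-8))² = (-20 - 8*24)² = (-20 - 192)² = (-212)² = 44944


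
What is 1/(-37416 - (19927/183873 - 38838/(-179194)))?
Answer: -16474469181/616414094905502 ≈ -2.6726e-5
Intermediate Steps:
1/(-37416 - (19927/183873 - 38838/(-179194))) = 1/(-37416 - (19927*(1/183873) - 38838*(-1/179194))) = 1/(-37416 - (19927/183873 + 19419/89597)) = 1/(-37416 - 1*5356029206/16474469181) = 1/(-37416 - 5356029206/16474469181) = 1/(-616414094905502/16474469181) = -16474469181/616414094905502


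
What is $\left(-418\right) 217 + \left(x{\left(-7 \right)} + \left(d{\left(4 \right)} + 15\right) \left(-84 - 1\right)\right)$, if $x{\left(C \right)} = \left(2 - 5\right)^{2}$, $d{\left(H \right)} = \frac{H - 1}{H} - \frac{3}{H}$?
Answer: $-91972$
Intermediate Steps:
$d{\left(H \right)} = - \frac{3}{H} + \frac{-1 + H}{H}$ ($d{\left(H \right)} = \frac{-1 + H}{H} - \frac{3}{H} = - \frac{3}{H} + \frac{-1 + H}{H}$)
$x{\left(C \right)} = 9$ ($x{\left(C \right)} = \left(-3\right)^{2} = 9$)
$\left(-418\right) 217 + \left(x{\left(-7 \right)} + \left(d{\left(4 \right)} + 15\right) \left(-84 - 1\right)\right) = \left(-418\right) 217 + \left(9 + \left(\frac{-4 + 4}{4} + 15\right) \left(-84 - 1\right)\right) = -90706 + \left(9 + \left(\frac{1}{4} \cdot 0 + 15\right) \left(-85\right)\right) = -90706 + \left(9 + \left(0 + 15\right) \left(-85\right)\right) = -90706 + \left(9 + 15 \left(-85\right)\right) = -90706 + \left(9 - 1275\right) = -90706 - 1266 = -91972$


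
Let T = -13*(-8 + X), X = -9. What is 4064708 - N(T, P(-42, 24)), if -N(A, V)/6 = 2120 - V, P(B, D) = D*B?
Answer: 4083476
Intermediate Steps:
P(B, D) = B*D
T = 221 (T = -13*(-8 - 9) = -13*(-17) = 221)
N(A, V) = -12720 + 6*V (N(A, V) = -6*(2120 - V) = -12720 + 6*V)
4064708 - N(T, P(-42, 24)) = 4064708 - (-12720 + 6*(-42*24)) = 4064708 - (-12720 + 6*(-1008)) = 4064708 - (-12720 - 6048) = 4064708 - 1*(-18768) = 4064708 + 18768 = 4083476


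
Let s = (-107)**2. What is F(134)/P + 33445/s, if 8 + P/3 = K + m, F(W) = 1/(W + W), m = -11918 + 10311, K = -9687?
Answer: 303908282111/104034864792 ≈ 2.9212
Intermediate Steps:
m = -1607
s = 11449
F(W) = 1/(2*W)
P = -33906 (P = -24 + 3*(-9687 - 1607) = -24 + 3*(-11294) = -24 - 33882 = -33906)
F(134)/P + 33445/s = ((1/2)/134)/(-33906) + 33445/11449 = ((1/2)*(1/134))*(-1/33906) + 33445*(1/11449) = (1/268)*(-1/33906) + 33445/11449 = -1/9086808 + 33445/11449 = 303908282111/104034864792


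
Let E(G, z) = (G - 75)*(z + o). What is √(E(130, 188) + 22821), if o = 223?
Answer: √45426 ≈ 213.13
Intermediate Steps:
E(G, z) = (-75 + G)*(223 + z) (E(G, z) = (G - 75)*(z + 223) = (-75 + G)*(223 + z))
√(E(130, 188) + 22821) = √((-16725 - 75*188 + 223*130 + 130*188) + 22821) = √((-16725 - 14100 + 28990 + 24440) + 22821) = √(22605 + 22821) = √45426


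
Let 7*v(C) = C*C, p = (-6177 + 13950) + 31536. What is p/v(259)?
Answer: 39309/9583 ≈ 4.1020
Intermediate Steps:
p = 39309 (p = 7773 + 31536 = 39309)
v(C) = C**2/7 (v(C) = (C*C)/7 = C**2/7)
p/v(259) = 39309/(((1/7)*259**2)) = 39309/(((1/7)*67081)) = 39309/9583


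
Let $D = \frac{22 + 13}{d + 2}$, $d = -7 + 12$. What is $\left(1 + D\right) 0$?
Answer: $0$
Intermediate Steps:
$d = 5$
$D = 5$ ($D = \frac{22 + 13}{5 + 2} = \frac{35}{7} = 35 \cdot \frac{1}{7} = 5$)
$\left(1 + D\right) 0 = \left(1 + 5\right) 0 = 6 \cdot 0 = 0$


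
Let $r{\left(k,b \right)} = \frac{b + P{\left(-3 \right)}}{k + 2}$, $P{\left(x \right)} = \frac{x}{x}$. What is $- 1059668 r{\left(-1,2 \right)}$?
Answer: $-3179004$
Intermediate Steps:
$P{\left(x \right)} = 1$
$r{\left(k,b \right)} = \frac{1 + b}{2 + k}$ ($r{\left(k,b \right)} = \frac{b + 1}{k + 2} = \frac{1 + b}{2 + k}$)
$- 1059668 r{\left(-1,2 \right)} = - 1059668 \frac{1 + 2}{2 - 1} = - 1059668 \cdot 1^{-1} \cdot 3 = - 1059668 \cdot 1 \cdot 3 = \left(-1059668\right) 3 = -3179004$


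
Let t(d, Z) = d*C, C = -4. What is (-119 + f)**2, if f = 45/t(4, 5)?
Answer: 3798601/256 ≈ 14838.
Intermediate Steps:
t(d, Z) = -4*d (t(d, Z) = d*(-4) = -4*d)
f = -45/16 (f = 45/((-4*4)) = 45/(-16) = 45*(-1/16) = -45/16 ≈ -2.8125)
(-119 + f)**2 = (-119 - 45/16)**2 = (-1949/16)**2 = 3798601/256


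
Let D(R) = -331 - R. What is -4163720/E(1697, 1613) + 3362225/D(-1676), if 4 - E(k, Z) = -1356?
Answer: -5137887/9146 ≈ -561.76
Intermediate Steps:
E(k, Z) = 1360 (E(k, Z) = 4 - 1*(-1356) = 4 + 1356 = 1360)
-4163720/E(1697, 1613) + 3362225/D(-1676) = -4163720/1360 + 3362225/(-331 - 1*(-1676)) = -4163720*1/1360 + 3362225/(-331 + 1676) = -104093/34 + 3362225/1345 = -104093/34 + 3362225*(1/1345) = -104093/34 + 672445/269 = -5137887/9146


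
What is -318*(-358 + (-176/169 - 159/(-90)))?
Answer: 96003299/845 ≈ 1.1361e+5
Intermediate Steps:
-318*(-358 + (-176/169 - 159/(-90))) = -318*(-358 + (-176*1/169 - 159*(-1/90))) = -318*(-358 + (-176/169 + 53/30)) = -318*(-358 + 3677/5070) = -318*(-1811383/5070) = 96003299/845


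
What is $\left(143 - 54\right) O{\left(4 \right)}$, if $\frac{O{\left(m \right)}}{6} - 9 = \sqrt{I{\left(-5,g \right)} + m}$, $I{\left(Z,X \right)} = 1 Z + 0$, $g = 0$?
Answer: $4806 + 534 i \approx 4806.0 + 534.0 i$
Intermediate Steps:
$I{\left(Z,X \right)} = Z$ ($I{\left(Z,X \right)} = Z + 0 = Z$)
$O{\left(m \right)} = 54 + 6 \sqrt{-5 + m}$
$\left(143 - 54\right) O{\left(4 \right)} = \left(143 - 54\right) \left(54 + 6 \sqrt{-5 + 4}\right) = 89 \left(54 + 6 \sqrt{-1}\right) = 89 \left(54 + 6 i\right) = 4806 + 534 i$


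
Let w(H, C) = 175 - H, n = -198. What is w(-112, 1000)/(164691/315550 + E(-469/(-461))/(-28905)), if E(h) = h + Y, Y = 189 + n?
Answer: 241353708326850/439140512131 ≈ 549.60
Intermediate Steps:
Y = -9 (Y = 189 - 198 = -9)
E(h) = -9 + h (E(h) = h - 9 = -9 + h)
w(-112, 1000)/(164691/315550 + E(-469/(-461))/(-28905)) = (175 - 1*(-112))/(164691/315550 + (-9 - 469/(-461))/(-28905)) = (175 + 112)/(164691*(1/315550) + (-9 - 469*(-1/461))*(-1/28905)) = 287/(164691/315550 + (-9 + 469/461)*(-1/28905)) = 287/(164691/315550 - 3680/461*(-1/28905)) = 287/(164691/315550 + 736/2665041) = 287/(439140512131/840953687550) = 287*(840953687550/439140512131) = 241353708326850/439140512131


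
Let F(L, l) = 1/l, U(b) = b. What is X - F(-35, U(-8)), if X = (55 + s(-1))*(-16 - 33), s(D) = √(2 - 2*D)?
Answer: -22343/8 ≈ -2792.9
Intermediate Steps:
X = -2793 (X = (55 + √(2 - 2*(-1)))*(-16 - 33) = (55 + √(2 + 2))*(-49) = (55 + √4)*(-49) = (55 + 2)*(-49) = 57*(-49) = -2793)
X - F(-35, U(-8)) = -2793 - 1/(-8) = -2793 - 1*(-⅛) = -2793 + ⅛ = -22343/8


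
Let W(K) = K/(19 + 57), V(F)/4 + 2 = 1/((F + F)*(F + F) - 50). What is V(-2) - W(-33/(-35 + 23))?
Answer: -42139/5168 ≈ -8.1538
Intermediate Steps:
V(F) = -8 + 4/(-50 + 4*F²) (V(F) = -8 + 4/((F + F)*(F + F) - 50) = -8 + 4/((2*F)*(2*F) - 50) = -8 + 4/(4*F² - 50) = -8 + 4/(-50 + 4*F²))
W(K) = K/76
V(-2) - W(-33/(-35 + 23)) = 2*(101 - 8*(-2)²)/(-25 + 2*(-2)²) - (-33/(-35 + 23))/76 = 2*(101 - 8*4)/(-25 + 2*4) - (-33/(-12))/76 = 2*(101 - 32)/(-25 + 8) - (-33*(-1/12))/76 = 2*69/(-17) - 11/(76*4) = 2*(-1/17)*69 - 1*11/304 = -138/17 - 11/304 = -42139/5168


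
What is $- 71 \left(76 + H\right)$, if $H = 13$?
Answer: $-6319$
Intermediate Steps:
$- 71 \left(76 + H\right) = - 71 \left(76 + 13\right) = \left(-71\right) 89 = -6319$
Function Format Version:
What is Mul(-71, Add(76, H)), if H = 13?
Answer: -6319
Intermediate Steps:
Mul(-71, Add(76, H)) = Mul(-71, Add(76, 13)) = Mul(-71, 89) = -6319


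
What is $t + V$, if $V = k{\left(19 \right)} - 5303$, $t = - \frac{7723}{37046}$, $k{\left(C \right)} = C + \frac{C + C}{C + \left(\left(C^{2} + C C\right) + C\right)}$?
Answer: $- \frac{1957569347}{370460} \approx -5284.2$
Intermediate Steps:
$k{\left(C \right)} = C + \frac{2 C}{2 C + 2 C^{2}}$ ($k{\left(C \right)} = C + \frac{2 C}{C + \left(\left(C^{2} + C^{2}\right) + C\right)} = C + \frac{2 C}{C + \left(2 C^{2} + C\right)} = C + \frac{2 C}{C + \left(C + 2 C^{2}\right)} = C + \frac{2 C}{2 C + 2 C^{2}}$)
$t = - \frac{7723}{37046}$ ($t = \left(-7723\right) \frac{1}{37046} = - \frac{7723}{37046} \approx -0.20847$)
$V = - \frac{105679}{20}$ ($V = \frac{1 + 19 + 19^{2}}{1 + 19} - 5303 = \frac{1 + 19 + 361}{20} - 5303 = \frac{1}{20} \cdot 381 - 5303 = \frac{381}{20} - 5303 = - \frac{105679}{20} \approx -5284.0$)
$t + V = - \frac{7723}{37046} - \frac{105679}{20} = - \frac{1957569347}{370460}$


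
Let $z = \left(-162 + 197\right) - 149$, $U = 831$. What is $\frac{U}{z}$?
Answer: $- \frac{277}{38} \approx -7.2895$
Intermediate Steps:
$z = -114$ ($z = 35 - 149 = -114$)
$\frac{U}{z} = \frac{831}{-114} = 831 \left(- \frac{1}{114}\right) = - \frac{277}{38}$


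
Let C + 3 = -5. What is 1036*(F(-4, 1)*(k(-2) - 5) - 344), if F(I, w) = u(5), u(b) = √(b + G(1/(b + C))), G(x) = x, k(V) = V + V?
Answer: -356384 - 3108*√42 ≈ -3.7653e+5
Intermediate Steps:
k(V) = 2*V
C = -8 (C = -3 - 5 = -8)
u(b) = √(b + 1/(-8 + b)) (u(b) = √(b + 1/(b - 8)) = √(b + 1/(-8 + b)))
F(I, w) = √42/3 (F(I, w) = √((1 + 5*(-8 + 5))/(-8 + 5)) = √((1 + 5*(-3))/(-3)) = √(-(1 - 15)/3) = √(-⅓*(-14)) = √(14/3) = √42/3)
1036*(F(-4, 1)*(k(-2) - 5) - 344) = 1036*((√42/3)*(2*(-2) - 5) - 344) = 1036*((√42/3)*(-4 - 5) - 344) = 1036*((√42/3)*(-9) - 344) = 1036*(-3*√42 - 344) = 1036*(-344 - 3*√42) = -356384 - 3108*√42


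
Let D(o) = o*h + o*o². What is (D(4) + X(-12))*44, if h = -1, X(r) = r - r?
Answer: 2640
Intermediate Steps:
X(r) = 0
D(o) = o³ - o (D(o) = o*(-1) + o*o² = -o + o³ = o³ - o)
(D(4) + X(-12))*44 = ((4³ - 1*4) + 0)*44 = ((64 - 4) + 0)*44 = (60 + 0)*44 = 60*44 = 2640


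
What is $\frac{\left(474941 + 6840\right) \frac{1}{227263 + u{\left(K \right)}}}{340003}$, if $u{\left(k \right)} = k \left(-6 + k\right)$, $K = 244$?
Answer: $\frac{481781}{97014756005} \approx 4.9661 \cdot 10^{-6}$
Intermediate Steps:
$\frac{\left(474941 + 6840\right) \frac{1}{227263 + u{\left(K \right)}}}{340003} = \frac{\left(474941 + 6840\right) \frac{1}{227263 + 244 \left(-6 + 244\right)}}{340003} = \frac{481781}{227263 + 244 \cdot 238} \cdot \frac{1}{340003} = \frac{481781}{227263 + 58072} \cdot \frac{1}{340003} = \frac{481781}{285335} \cdot \frac{1}{340003} = \frac{481781}{97014756005}$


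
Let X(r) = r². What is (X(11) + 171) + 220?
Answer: 512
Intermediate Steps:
(X(11) + 171) + 220 = (11² + 171) + 220 = (121 + 171) + 220 = 292 + 220 = 512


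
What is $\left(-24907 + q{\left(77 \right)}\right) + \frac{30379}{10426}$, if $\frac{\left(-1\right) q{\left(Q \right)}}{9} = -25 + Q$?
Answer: $- \frac{264529371}{10426} \approx -25372.0$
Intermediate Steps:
$q{\left(Q \right)} = 225 - 9 Q$ ($q{\left(Q \right)} = - 9 \left(-25 + Q\right) = 225 - 9 Q$)
$\left(-24907 + q{\left(77 \right)}\right) + \frac{30379}{10426} = \left(-24907 + \left(225 - 693\right)\right) + \frac{30379}{10426} = \left(-24907 + \left(225 - 693\right)\right) + 30379 \cdot \frac{1}{10426} = \left(-24907 - 468\right) + \frac{30379}{10426} = -25375 + \frac{30379}{10426} = - \frac{264529371}{10426}$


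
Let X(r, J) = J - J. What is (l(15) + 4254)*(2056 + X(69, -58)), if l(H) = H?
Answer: 8777064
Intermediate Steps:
X(r, J) = 0
(l(15) + 4254)*(2056 + X(69, -58)) = (15 + 4254)*(2056 + 0) = 4269*2056 = 8777064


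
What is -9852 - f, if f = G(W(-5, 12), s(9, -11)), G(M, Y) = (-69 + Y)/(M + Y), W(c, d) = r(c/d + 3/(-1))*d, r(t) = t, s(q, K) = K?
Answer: -128096/13 ≈ -9853.5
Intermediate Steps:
W(c, d) = d*(-3 + c/d) (W(c, d) = (c/d + 3/(-1))*d = (c/d + 3*(-1))*d = (c/d - 3)*d = (-3 + c/d)*d = d*(-3 + c/d))
G(M, Y) = (-69 + Y)/(M + Y)
f = 20/13 (f = (-69 - 11)/((-5 - 3*12) - 11) = -80/((-5 - 36) - 11) = -80/(-41 - 11) = -80/(-52) = -1/52*(-80) = 20/13 ≈ 1.5385)
-9852 - f = -9852 - 1*20/13 = -9852 - 20/13 = -128096/13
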